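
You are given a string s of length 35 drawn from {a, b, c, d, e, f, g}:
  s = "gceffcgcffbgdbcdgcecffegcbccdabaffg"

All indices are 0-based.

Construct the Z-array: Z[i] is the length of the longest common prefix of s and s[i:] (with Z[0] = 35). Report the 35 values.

Z[0]=35
i=1: i≥r, start 0; Z[1]=0
i=2: i≥r, start 0; Z[2]=0
i=3: i≥r, start 0; Z[3]=0
i=4: i≥r, start 0; Z[4]=0
i=5: i≥r, start 0; Z[5]=0
i=6: i≥r, start 0; Z[6]=2 grow→box=[6,8)
i=7: min(r-i=1, Z[1]=0)=0; Z[7]=0
i=8: i≥r, start 0; Z[8]=0
i=9: i≥r, start 0; Z[9]=0
i=10: i≥r, start 0; Z[10]=0
i=11: i≥r, start 0; Z[11]=1 grow→box=[11,12)
i=12: i≥r, start 0; Z[12]=0
i=13: i≥r, start 0; Z[13]=0
i=14: i≥r, start 0; Z[14]=0
i=15: i≥r, start 0; Z[15]=0
i=16: i≥r, start 0; Z[16]=3 grow→box=[16,19)
i=17: min(r-i=2, Z[1]=0)=0; Z[17]=0
i=18: min(r-i=1, Z[2]=0)=0; Z[18]=0
i=19: i≥r, start 0; Z[19]=0
i=20: i≥r, start 0; Z[20]=0
i=21: i≥r, start 0; Z[21]=0
i=22: i≥r, start 0; Z[22]=0
i=23: i≥r, start 0; Z[23]=2 grow→box=[23,25)
i=24: min(r-i=1, Z[1]=0)=0; Z[24]=0
i=25: i≥r, start 0; Z[25]=0
i=26: i≥r, start 0; Z[26]=0
i=27: i≥r, start 0; Z[27]=0
i=28: i≥r, start 0; Z[28]=0
i=29: i≥r, start 0; Z[29]=0
i=30: i≥r, start 0; Z[30]=0
i=31: i≥r, start 0; Z[31]=0
i=32: i≥r, start 0; Z[32]=0
i=33: i≥r, start 0; Z[33]=0
i=34: i≥r, start 0; Z[34]=1 grow→box=[34,35)

[35, 0, 0, 0, 0, 0, 2, 0, 0, 0, 0, 1, 0, 0, 0, 0, 3, 0, 0, 0, 0, 0, 0, 2, 0, 0, 0, 0, 0, 0, 0, 0, 0, 0, 1]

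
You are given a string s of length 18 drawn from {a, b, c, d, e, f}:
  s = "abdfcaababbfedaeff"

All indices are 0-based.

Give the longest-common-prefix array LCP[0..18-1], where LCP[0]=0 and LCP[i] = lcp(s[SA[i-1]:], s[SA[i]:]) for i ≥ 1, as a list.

[0, 1, 2, 2, 1, 0, 1, 1, 1, 0, 0, 1, 0, 1, 0, 1, 1, 1]

sorted suffixes:
  #0 SA[0]=5  'aababbfedaeff'
  #1 SA[1]=6  'ababbfedaeff'
  #2 SA[2]=8  'abbfedaeff'
  #3 SA[3]=0  'abdfcaababbfedaeff'
  #4 SA[4]=14  'aeff'
  #5 SA[5]=7  'babbfedaeff'
  #6 SA[6]=9  'bbfedaeff'
  #7 SA[7]=1  'bdfcaababbfedaeff'
  #8 SA[8]=10  'bfedaeff'
  #9 SA[9]=4  'caababbfedaeff'
  #10 SA[10]=13  'daeff'
  #11 SA[11]=2  'dfcaababbfedaeff'
  #12 SA[12]=12  'edaeff'
  #13 SA[13]=15  'eff'
  #14 SA[14]=17  'f'
  #15 SA[15]=3  'fcaababbfedaeff'
  #16 SA[16]=11  'fedaeff'
  #17 SA[17]=16  'ff'

SA = [5, 6, 8, 0, 14, 7, 9, 1, 10, 4, 13, 2, 12, 15, 17, 3, 11, 16]
rank  pair      lcp
   1  s[5:],s[6:]  1  'a'
   2  s[6:],s[8:]  2  'ab'
   3  s[8:],s[0:]  2  'ab'
   4  s[0:],s[14:]  1  'a'
   5  s[14:],s[7:]  0  ''
   6  s[7:],s[9:]  1  'b'
   7  s[9:],s[1:]  1  'b'
   8  s[1:],s[10:]  1  'b'
   9  s[10:],s[4:]  0  ''
  10  s[4:],s[13:]  0  ''
  11  s[13:],s[2:]  1  'd'
  12  s[2:],s[12:]  0  ''
  13  s[12:],s[15:]  1  'e'
  14  s[15:],s[17:]  0  ''
  15  s[17:],s[3:]  1  'f'
  16  s[3:],s[11:]  1  'f'
  17  s[11:],s[16:]  1  'f'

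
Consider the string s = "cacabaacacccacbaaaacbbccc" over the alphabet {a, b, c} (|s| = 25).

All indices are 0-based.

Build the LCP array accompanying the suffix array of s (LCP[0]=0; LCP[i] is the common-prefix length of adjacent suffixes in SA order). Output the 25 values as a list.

sorted suffixes:
  #0 SA[0]=15  'aaaacbbccc'
  #1 SA[1]=16  'aaacbbccc'
  #2 SA[2]=5  'aacacccacbaaaacbbccc'
  #3 SA[3]=17  'aacbbccc'
  #4 SA[4]=3  'abaacacccacbaaaacbbccc'
  #5 SA[5]=1  'acabaacacccacbaaaacbbccc'
  #6 SA[6]=6  'acacccacbaaaacbbccc'
  #7 SA[7]=12  'acbaaaacbbccc'
  #8 SA[8]=18  'acbbccc'
  #9 SA[9]=8  'acccacbaaaacbbccc'
  #10 SA[10]=14  'baaaacbbccc'
  #11 SA[11]=4  'baacacccacbaaaacbbccc'
  #12 SA[12]=20  'bbccc'
  #13 SA[13]=21  'bccc'
  #14 SA[14]=24  'c'
  #15 SA[15]=2  'cabaacacccacbaaaacbbccc'
  #16 SA[16]=0  'cacabaacacccacbaaaacbbccc'
  #17 SA[17]=11  'cacbaaaacbbccc'
  #18 SA[18]=7  'cacccacbaaaacbbccc'
  #19 SA[19]=13  'cbaaaacbbccc'
  #20 SA[20]=19  'cbbccc'
  #21 SA[21]=23  'cc'
  #22 SA[22]=10  'ccacbaaaacbbccc'
  #23 SA[23]=22  'ccc'
  #24 SA[24]=9  'cccacbaaaacbbccc'

SA = [15, 16, 5, 17, 3, 1, 6, 12, 18, 8, 14, 4, 20, 21, 24, 2, 0, 11, 7, 13, 19, 23, 10, 22, 9]
[i] adj suffixes → lcp
  [1] 15/16 → 3 ('aaa')
  [2] 16/5 → 2 ('aa')
  [3] 5/17 → 3 ('aac')
  [4] 17/3 → 1 ('a')
  [5] 3/1 → 1 ('a')
  [6] 1/6 → 3 ('aca')
  [7] 6/12 → 2 ('ac')
  [8] 12/18 → 3 ('acb')
  [9] 18/8 → 2 ('ac')
  [10] 8/14 → 0 ('')
  [11] 14/4 → 3 ('baa')
  [12] 4/20 → 1 ('b')
  [13] 20/21 → 1 ('b')
  [14] 21/24 → 0 ('')
  [15] 24/2 → 1 ('c')
  [16] 2/0 → 2 ('ca')
  [17] 0/11 → 3 ('cac')
  [18] 11/7 → 3 ('cac')
  [19] 7/13 → 1 ('c')
  [20] 13/19 → 2 ('cb')
  [21] 19/23 → 1 ('c')
  [22] 23/10 → 2 ('cc')
  [23] 10/22 → 2 ('cc')
  [24] 22/9 → 3 ('ccc')

[0, 3, 2, 3, 1, 1, 3, 2, 3, 2, 0, 3, 1, 1, 0, 1, 2, 3, 3, 1, 2, 1, 2, 2, 3]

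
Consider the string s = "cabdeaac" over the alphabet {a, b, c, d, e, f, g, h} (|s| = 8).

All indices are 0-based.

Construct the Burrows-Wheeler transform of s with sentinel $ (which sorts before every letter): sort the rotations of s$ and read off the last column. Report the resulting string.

cecaaa$bd

rank  rotation   last
    0  $cabdeaac  c
    1  aac$cabde  e
    2  abdeaac$c  c
    3  ac$cabdea  a
    4  bdeaac$ca  a
    5  c$cabdeaa  a
    6  cabdeaac$  $
    7  deaac$cab  b
    8  eaac$cabd  d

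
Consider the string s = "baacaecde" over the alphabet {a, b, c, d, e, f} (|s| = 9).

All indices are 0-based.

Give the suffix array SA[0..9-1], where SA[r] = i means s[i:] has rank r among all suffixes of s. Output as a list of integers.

[1, 2, 4, 0, 3, 6, 7, 8, 5]

sorted suffixes:
  #0 SA[0]=1  'aacaecde'
  #1 SA[1]=2  'acaecde'
  #2 SA[2]=4  'aecde'
  #3 SA[3]=0  'baacaecde'
  #4 SA[4]=3  'caecde'
  #5 SA[5]=6  'cde'
  #6 SA[6]=7  'de'
  #7 SA[7]=8  'e'
  #8 SA[8]=5  'ecde'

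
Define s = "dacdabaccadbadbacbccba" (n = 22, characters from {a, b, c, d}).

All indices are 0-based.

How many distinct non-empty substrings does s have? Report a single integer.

221

rank→(start, suffix):
  0 → (21, 'a')
  1 → (4, 'abaccadbadbacbccba')
  2 → (15, 'acbccba')
  3 → (6, 'accadbadbacbccba')
  4 → (1, 'acdabaccadbadbacbccba')
  5 → (12, 'adbacbccba')
  6 → (9, 'adbadbacbccba')
  7 → (20, 'ba')
  8 → (14, 'bacbccba')
  9 → (5, 'baccadbadbacbccba')
  10 → (11, 'badbacbccba')
  11 → (17, 'bccba')
  12 → (8, 'cadbadbacbccba')
  13 → (19, 'cba')
  14 → (16, 'cbccba')
  15 → (7, 'ccadbadbacbccba')
  16 → (18, 'ccba')
  17 → (2, 'cdabaccadbadbacbccba')
  18 → (3, 'dabaccadbadbacbccba')
  19 → (0, 'dacdabaccadbadbacbccba')
  20 → (13, 'dbacbccba')
  21 → (10, 'dbadbacbccba')

SA = [21, 4, 15, 6, 1, 12, 9, 20, 14, 5, 11, 17, 8, 19, 16, 7, 18, 2, 3, 0, 13, 10]
[i] adj suffixes → lcp
  [1] 21/4 → 1 ('a')
  [2] 4/15 → 1 ('a')
  [3] 15/6 → 2 ('ac')
  [4] 6/1 → 2 ('ac')
  [5] 1/12 → 1 ('a')
  [6] 12/9 → 4 ('adba')
  [7] 9/20 → 0 ('')
  [8] 20/14 → 2 ('ba')
  [9] 14/5 → 3 ('bac')
  [10] 5/11 → 2 ('ba')
  [11] 11/17 → 1 ('b')
  [12] 17/8 → 0 ('')
  [13] 8/19 → 1 ('c')
  [14] 19/16 → 2 ('cb')
  [15] 16/7 → 1 ('c')
  [16] 7/18 → 2 ('cc')
  [17] 18/2 → 1 ('c')
  [18] 2/3 → 0 ('')
  [19] 3/0 → 2 ('da')
  [20] 0/13 → 1 ('d')
  [21] 13/10 → 3 ('dba')

n(n+1)/2 = 22·23/2 = 253
Σ LCP = 0 + 1 + 1 + 2 + 2 + 1 + 4 + 0 + 2 + 3 + 2 + 1 + 0 + 1 + 2 + 1 + 2 + 1 + 0 + 2 + 1 + 3 = 32
distinct = 253 − 32 = 221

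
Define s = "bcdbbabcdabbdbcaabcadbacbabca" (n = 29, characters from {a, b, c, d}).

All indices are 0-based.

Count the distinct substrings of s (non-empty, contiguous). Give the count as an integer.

387

sorted suffixes:
  #0 SA[0]=28  'a'
  #1 SA[1]=15  'aabcadbacbabca'
  #2 SA[2]=9  'abbdbcaabcadbacbabca'
  #3 SA[3]=25  'abca'
  #4 SA[4]=16  'abcadbacbabca'
  #5 SA[5]=5  'abcdabbdbcaabcadbacbabca'
  #6 SA[6]=22  'acbabca'
  #7 SA[7]=19  'adbacbabca'
  #8 SA[8]=24  'babca'
  #9 SA[9]=4  'babcdabbdbcaabcadbacbabca'
  #10 SA[10]=21  'bacbabca'
  #11 SA[11]=3  'bbabcdabbdbcaabcadbacbabca'
  #12 SA[12]=10  'bbdbcaabcadbacbabca'
  #13 SA[13]=26  'bca'
  #14 SA[14]=13  'bcaabcadbacbabca'
  #15 SA[15]=17  'bcadbacbabca'
  #16 SA[16]=6  'bcdabbdbcaabcadbacbabca'
  #17 SA[17]=0  'bcdbbabcdabbdbcaabcadbacbabca'
  #18 SA[18]=11  'bdbcaabcadbacbabca'
  #19 SA[19]=27  'ca'
  #20 SA[20]=14  'caabcadbacbabca'
  #21 SA[21]=18  'cadbacbabca'
  #22 SA[22]=23  'cbabca'
  #23 SA[23]=7  'cdabbdbcaabcadbacbabca'
  #24 SA[24]=1  'cdbbabcdabbdbcaabcadbacbabca'
  #25 SA[25]=8  'dabbdbcaabcadbacbabca'
  #26 SA[26]=20  'dbacbabca'
  #27 SA[27]=2  'dbbabcdabbdbcaabcadbacbabca'
  #28 SA[28]=12  'dbcaabcadbacbabca'

SA = [28, 15, 9, 25, 16, 5, 22, 19, 24, 4, 21, 3, 10, 26, 13, 17, 6, 0, 11, 27, 14, 18, 23, 7, 1, 8, 20, 2, 12]
rank  pair      lcp
   1  s[28:],s[15:]  1  'a'
   2  s[15:],s[9:]  1  'a'
   3  s[9:],s[25:]  2  'ab'
   4  s[25:],s[16:]  4  'abca'
   5  s[16:],s[5:]  3  'abc'
   6  s[5:],s[22:]  1  'a'
   7  s[22:],s[19:]  1  'a'
   8  s[19:],s[24:]  0  ''
   9  s[24:],s[4:]  4  'babc'
  10  s[4:],s[21:]  2  'ba'
  11  s[21:],s[3:]  1  'b'
  12  s[3:],s[10:]  2  'bb'
  13  s[10:],s[26:]  1  'b'
  14  s[26:],s[13:]  3  'bca'
  15  s[13:],s[17:]  3  'bca'
  16  s[17:],s[6:]  2  'bc'
  17  s[6:],s[0:]  3  'bcd'
  18  s[0:],s[11:]  1  'b'
  19  s[11:],s[27:]  0  ''
  20  s[27:],s[14:]  2  'ca'
  21  s[14:],s[18:]  2  'ca'
  22  s[18:],s[23:]  1  'c'
  23  s[23:],s[7:]  1  'c'
  24  s[7:],s[1:]  2  'cd'
  25  s[1:],s[8:]  0  ''
  26  s[8:],s[20:]  1  'd'
  27  s[20:],s[2:]  2  'db'
  28  s[2:],s[12:]  2  'db'

n(n+1)/2 = 29·30/2 = 435
Σ LCP = 0 + 1 + 1 + 2 + 4 + 3 + 1 + 1 + 0 + 4 + 2 + 1 + 2 + 1 + 3 + 3 + 2 + 3 + 1 + 0 + 2 + 2 + 1 + 1 + 2 + 0 + 1 + 2 + 2 = 48
distinct = 435 − 48 = 387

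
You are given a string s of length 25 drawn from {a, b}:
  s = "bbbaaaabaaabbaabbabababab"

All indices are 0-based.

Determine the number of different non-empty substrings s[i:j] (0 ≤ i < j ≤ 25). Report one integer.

rank | idx | suffix
   0 |   3 | aaaabaaabbaabbabababab
   1 |   4 | aaabaaabbaabbabababab
   2 |   8 | aaabbaabbabababab
   3 |   5 | aabaaabbaabbabababab
   4 |   9 | aabbaabbabababab
   5 |  13 | aabbabababab
   6 |  23 | ab
   7 |   6 | abaaabbaabbabababab
   8 |  21 | abab
   9 |  19 | ababab
  10 |  17 | abababab
  11 |  10 | abbaabbabababab
  12 |  14 | abbabababab
  13 |  24 | b
  14 |   2 | baaaabaaabbaabbabababab
  15 |   7 | baaabbaabbabababab
  16 |  12 | baabbabababab
  17 |  22 | bab
  18 |  20 | babab
  19 |  18 | bababab
  20 |  16 | babababab
  21 |   1 | bbaaaabaaabbaabbabababab
  22 |  11 | bbaabbabababab
  23 |  15 | bbabababab
  24 |   0 | bbbaaaabaaabbaabbabababab

SA = [3, 4, 8, 5, 9, 13, 23, 6, 21, 19, 17, 10, 14, 24, 2, 7, 12, 22, 20, 18, 16, 1, 11, 15, 0]
rank  pair      lcp
   1  s[3:],s[4:]  3  'aaa'
   2  s[4:],s[8:]  4  'aaab'
   3  s[8:],s[5:]  2  'aa'
   4  s[5:],s[9:]  3  'aab'
   5  s[9:],s[13:]  5  'aabba'
   6  s[13:],s[23:]  1  'a'
   7  s[23:],s[6:]  2  'ab'
   8  s[6:],s[21:]  3  'aba'
   9  s[21:],s[19:]  4  'abab'
  10  s[19:],s[17:]  6  'ababab'
  11  s[17:],s[10:]  2  'ab'
  12  s[10:],s[14:]  4  'abba'
  13  s[14:],s[24:]  0  ''
  14  s[24:],s[2:]  1  'b'
  15  s[2:],s[7:]  4  'baaa'
  16  s[7:],s[12:]  3  'baa'
  17  s[12:],s[22:]  2  'ba'
  18  s[22:],s[20:]  3  'bab'
  19  s[20:],s[18:]  5  'babab'
  20  s[18:],s[16:]  7  'bababab'
  21  s[16:],s[1:]  1  'b'
  22  s[1:],s[11:]  4  'bbaa'
  23  s[11:],s[15:]  3  'bba'
  24  s[15:],s[0:]  2  'bb'

n(n+1)/2 = 25·26/2 = 325
Σ LCP = 0 + 3 + 4 + 2 + 3 + 5 + 1 + 2 + 3 + 4 + 6 + 2 + 4 + 0 + 1 + 4 + 3 + 2 + 3 + 5 + 7 + 1 + 4 + 3 + 2 = 74
distinct = 325 − 74 = 251

251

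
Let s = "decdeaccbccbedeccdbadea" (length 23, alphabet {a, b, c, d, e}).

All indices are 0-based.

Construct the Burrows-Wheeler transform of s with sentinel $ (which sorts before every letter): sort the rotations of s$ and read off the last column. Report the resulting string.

rank  rotation                  last
    0  $decdeaccbccbedeccdbadea  a
    1  a$decdeaccbccbedeccdbade  e
    2  accbccbedeccdbadea$decde  e
    3  adea$decdeaccbccbedeccdb  b
    4  badea$decdeaccbccbedeccd  d
    5  bccbedeccdbadea$decdeacc  c
    6  bedeccdbadea$decdeaccbcc  c
    7  cbccbedeccdbadea$decdeac  c
    8  cbedeccdbadea$decdeaccbc  c
    9  ccbccbedeccdbadea$decdea  a
   10  ccbedeccdbadea$decdeaccb  b
   11  ccdbadea$decdeaccbccbede  e
   12  cdbadea$decdeaccbccbedec  c
   13  cdeaccbccbedeccdbadea$de  e
   14  dbadea$decdeaccbccbedecc  c
   15  dea$decdeaccbccbedeccdba  a
   16  deaccbccbedeccdbadea$dec  c
   17  deccdbadea$decdeaccbccbe  e
   18  decdeaccbccbedeccdbadea$  $
   19  ea$decdeaccbccbedeccdbad  d
   20  eaccbccbedeccdbadea$decd  d
   21  eccdbadea$decdeaccbccbed  d
   22  ecdeaccbccbedeccdbadea$d  d
   23  edeccdbadea$decdeaccbccb  b

aeebdccccabececace$ddddb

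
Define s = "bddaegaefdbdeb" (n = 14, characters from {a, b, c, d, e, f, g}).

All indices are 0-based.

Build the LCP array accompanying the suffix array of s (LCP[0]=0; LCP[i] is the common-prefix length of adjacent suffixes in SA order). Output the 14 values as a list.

[0, 2, 0, 1, 2, 0, 1, 1, 1, 0, 1, 1, 0, 0]

sorted suffixes:
  #0 SA[0]=6  'aefdbdeb'
  #1 SA[1]=3  'aegaefdbdeb'
  #2 SA[2]=13  'b'
  #3 SA[3]=0  'bddaegaefdbdeb'
  #4 SA[4]=10  'bdeb'
  #5 SA[5]=2  'daegaefdbdeb'
  #6 SA[6]=9  'dbdeb'
  #7 SA[7]=1  'ddaegaefdbdeb'
  #8 SA[8]=11  'deb'
  #9 SA[9]=12  'eb'
  #10 SA[10]=7  'efdbdeb'
  #11 SA[11]=4  'egaefdbdeb'
  #12 SA[12]=8  'fdbdeb'
  #13 SA[13]=5  'gaefdbdeb'

SA = [6, 3, 13, 0, 10, 2, 9, 1, 11, 12, 7, 4, 8, 5]
rank  pair      lcp
   1  s[6:],s[3:]  2  'ae'
   2  s[3:],s[13:]  0  ''
   3  s[13:],s[0:]  1  'b'
   4  s[0:],s[10:]  2  'bd'
   5  s[10:],s[2:]  0  ''
   6  s[2:],s[9:]  1  'd'
   7  s[9:],s[1:]  1  'd'
   8  s[1:],s[11:]  1  'd'
   9  s[11:],s[12:]  0  ''
  10  s[12:],s[7:]  1  'e'
  11  s[7:],s[4:]  1  'e'
  12  s[4:],s[8:]  0  ''
  13  s[8:],s[5:]  0  ''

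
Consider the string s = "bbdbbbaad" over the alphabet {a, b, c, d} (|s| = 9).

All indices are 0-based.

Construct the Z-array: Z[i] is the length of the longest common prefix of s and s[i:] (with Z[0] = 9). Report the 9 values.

Z[0]=9
i=1: i≥r, start 0; Z[1]=1 extend→box=[1,2)
i=2: i≥r, start 0; Z[2]=0
i=3: i≥r, start 0; Z[3]=2 extend→box=[3,5)
i=4: min(r-i=1, Z[1]=1)=1; Z[4]=2 extend→box=[4,6)
i=5: min(r-i=1, Z[1]=1)=1; Z[5]=1
i=6: i≥r, start 0; Z[6]=0
i=7: i≥r, start 0; Z[7]=0
i=8: i≥r, start 0; Z[8]=0

[9, 1, 0, 2, 2, 1, 0, 0, 0]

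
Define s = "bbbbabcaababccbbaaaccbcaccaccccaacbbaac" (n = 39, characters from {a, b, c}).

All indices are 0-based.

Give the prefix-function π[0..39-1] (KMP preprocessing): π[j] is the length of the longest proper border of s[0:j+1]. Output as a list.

[0, 1, 2, 3, 0, 1, 0, 0, 0, 1, 0, 1, 0, 0, 1, 2, 0, 0, 0, 0, 0, 1, 0, 0, 0, 0, 0, 0, 0, 0, 0, 0, 0, 0, 1, 2, 0, 0, 0]

π[0] = 0
j=1 s[j]='b': π[1]=1 (border 'b')
j=2 s[j]='b': π[2]=2 (border 'bb')
j=3 s[j]='b': π[3]=3 (border 'bbb')
j=4 s[j]='a': k: 3→2→1→0; π[4]=0 (border '')
j=5 s[j]='b': π[5]=1 (border 'b')
j=6 s[j]='c': k: 1→0; π[6]=0 (border '')
j=7 s[j]='a': π[7]=0 (border '')
j=8 s[j]='a': π[8]=0 (border '')
j=9 s[j]='b': π[9]=1 (border 'b')
j=10 s[j]='a': k: 1→0; π[10]=0 (border '')
j=11 s[j]='b': π[11]=1 (border 'b')
j=12 s[j]='c': k: 1→0; π[12]=0 (border '')
j=13 s[j]='c': π[13]=0 (border '')
j=14 s[j]='b': π[14]=1 (border 'b')
j=15 s[j]='b': π[15]=2 (border 'bb')
j=16 s[j]='a': k: 2→1→0; π[16]=0 (border '')
j=17 s[j]='a': π[17]=0 (border '')
j=18 s[j]='a': π[18]=0 (border '')
j=19 s[j]='c': π[19]=0 (border '')
j=20 s[j]='c': π[20]=0 (border '')
j=21 s[j]='b': π[21]=1 (border 'b')
j=22 s[j]='c': k: 1→0; π[22]=0 (border '')
j=23 s[j]='a': π[23]=0 (border '')
j=24 s[j]='c': π[24]=0 (border '')
j=25 s[j]='c': π[25]=0 (border '')
j=26 s[j]='a': π[26]=0 (border '')
j=27 s[j]='c': π[27]=0 (border '')
j=28 s[j]='c': π[28]=0 (border '')
j=29 s[j]='c': π[29]=0 (border '')
j=30 s[j]='c': π[30]=0 (border '')
j=31 s[j]='a': π[31]=0 (border '')
j=32 s[j]='a': π[32]=0 (border '')
j=33 s[j]='c': π[33]=0 (border '')
j=34 s[j]='b': π[34]=1 (border 'b')
j=35 s[j]='b': π[35]=2 (border 'bb')
j=36 s[j]='a': k: 2→1→0; π[36]=0 (border '')
j=37 s[j]='a': π[37]=0 (border '')
j=38 s[j]='c': π[38]=0 (border '')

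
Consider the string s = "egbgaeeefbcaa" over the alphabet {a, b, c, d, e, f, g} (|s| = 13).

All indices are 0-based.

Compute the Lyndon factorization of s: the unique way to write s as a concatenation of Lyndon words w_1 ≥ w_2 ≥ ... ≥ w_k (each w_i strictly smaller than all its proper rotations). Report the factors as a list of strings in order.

emit factor 1: 'eg' (i=0, period=2)
emit factor 2: 'bg' (i=2, period=2)
emit factor 3: 'aeeefbc' (i=4, period=7)
emit factor 4: 'a' (i=11, period=1)
emit factor 5: 'a' (i=12, period=1)

["eg", "bg", "aeeefbc", "a", "a"]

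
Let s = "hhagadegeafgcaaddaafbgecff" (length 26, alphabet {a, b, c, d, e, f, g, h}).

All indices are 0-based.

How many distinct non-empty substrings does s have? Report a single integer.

sorted suffixes:
  #0 SA[0]=13  'aaddaafbgecff'
  #1 SA[1]=17  'aafbgecff'
  #2 SA[2]=14  'addaafbgecff'
  #3 SA[3]=4  'adegeafgcaaddaafbgecff'
  #4 SA[4]=18  'afbgecff'
  #5 SA[5]=9  'afgcaaddaafbgecff'
  #6 SA[6]=2  'agadegeafgcaaddaafbgecff'
  #7 SA[7]=20  'bgecff'
  #8 SA[8]=12  'caaddaafbgecff'
  #9 SA[9]=23  'cff'
  #10 SA[10]=16  'daafbgecff'
  #11 SA[11]=15  'ddaafbgecff'
  #12 SA[12]=5  'degeafgcaaddaafbgecff'
  #13 SA[13]=8  'eafgcaaddaafbgecff'
  #14 SA[14]=22  'ecff'
  #15 SA[15]=6  'egeafgcaaddaafbgecff'
  #16 SA[16]=25  'f'
  #17 SA[17]=19  'fbgecff'
  #18 SA[18]=24  'ff'
  #19 SA[19]=10  'fgcaaddaafbgecff'
  #20 SA[20]=3  'gadegeafgcaaddaafbgecff'
  #21 SA[21]=11  'gcaaddaafbgecff'
  #22 SA[22]=7  'geafgcaaddaafbgecff'
  #23 SA[23]=21  'gecff'
  #24 SA[24]=1  'hagadegeafgcaaddaafbgecff'
  #25 SA[25]=0  'hhagadegeafgcaaddaafbgecff'

SA = [13, 17, 14, 4, 18, 9, 2, 20, 12, 23, 16, 15, 5, 8, 22, 6, 25, 19, 24, 10, 3, 11, 7, 21, 1, 0]
rank  pair      lcp
   1  s[13:],s[17:]  2  'aa'
   2  s[17:],s[14:]  1  'a'
   3  s[14:],s[4:]  2  'ad'
   4  s[4:],s[18:]  1  'a'
   5  s[18:],s[9:]  2  'af'
   6  s[9:],s[2:]  1  'a'
   7  s[2:],s[20:]  0  ''
   8  s[20:],s[12:]  0  ''
   9  s[12:],s[23:]  1  'c'
  10  s[23:],s[16:]  0  ''
  11  s[16:],s[15:]  1  'd'
  12  s[15:],s[5:]  1  'd'
  13  s[5:],s[8:]  0  ''
  14  s[8:],s[22:]  1  'e'
  15  s[22:],s[6:]  1  'e'
  16  s[6:],s[25:]  0  ''
  17  s[25:],s[19:]  1  'f'
  18  s[19:],s[24:]  1  'f'
  19  s[24:],s[10:]  1  'f'
  20  s[10:],s[3:]  0  ''
  21  s[3:],s[11:]  1  'g'
  22  s[11:],s[7:]  1  'g'
  23  s[7:],s[21:]  2  'ge'
  24  s[21:],s[1:]  0  ''
  25  s[1:],s[0:]  1  'h'

n(n+1)/2 = 26·27/2 = 351
Σ LCP = 0 + 2 + 1 + 2 + 1 + 2 + 1 + 0 + 0 + 1 + 0 + 1 + 1 + 0 + 1 + 1 + 0 + 1 + 1 + 1 + 0 + 1 + 1 + 2 + 0 + 1 = 22
distinct = 351 − 22 = 329

329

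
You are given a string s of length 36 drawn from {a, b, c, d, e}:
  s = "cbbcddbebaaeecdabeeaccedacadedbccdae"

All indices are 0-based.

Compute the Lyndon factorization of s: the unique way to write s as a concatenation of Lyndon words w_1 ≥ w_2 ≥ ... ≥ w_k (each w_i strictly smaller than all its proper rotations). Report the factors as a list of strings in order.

["c", "bbcddbe", "b", "aaeecdabeeaccedacadedbccdae"]

emit factor 1: 'c' (i=0, period=1)
emit factor 2: 'bbcddbe' (i=1, period=7)
emit factor 3: 'b' (i=8, period=1)
emit factor 4: 'aaeecdabeeaccedacadedbccdae' (i=9, period=27)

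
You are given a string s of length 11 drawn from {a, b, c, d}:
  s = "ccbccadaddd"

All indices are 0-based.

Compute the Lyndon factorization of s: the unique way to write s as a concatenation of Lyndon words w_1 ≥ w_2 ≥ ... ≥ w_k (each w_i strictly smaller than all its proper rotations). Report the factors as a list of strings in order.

["c", "c", "bcc", "adaddd"]

emit factor 1: 'c' (i=0, period=1)
emit factor 2: 'c' (i=1, period=1)
emit factor 3: 'bcc' (i=2, period=3)
emit factor 4: 'adaddd' (i=5, period=6)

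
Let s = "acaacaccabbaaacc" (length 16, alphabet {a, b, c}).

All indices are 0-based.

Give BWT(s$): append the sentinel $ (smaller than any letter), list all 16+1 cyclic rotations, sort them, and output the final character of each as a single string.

rank  rotation           last
    0  $acaacaccabbaaacc  c
    1  aaacc$acaacaccabb  b
    2  aacaccabbaaacc$ac  c
    3  aacc$acaacaccabba  a
    4  abbaaacc$acaacacc  c
    5  acaacaccabbaaacc$  $
    6  acaccabbaaacc$aca  a
    7  acc$acaacaccabbaa  a
    8  accabbaaacc$acaac  c
    9  baaacc$acaacaccab  b
   10  bbaaacc$acaacacca  a
   11  c$acaacaccabbaaac  c
   12  caacaccabbaaacc$a  a
   13  cabbaaacc$acaacac  c
   14  caccabbaaacc$acaa  a
   15  cc$acaacaccabbaaa  a
   16  ccabbaaacc$acaaca  a

cbcac$aacbacacaaa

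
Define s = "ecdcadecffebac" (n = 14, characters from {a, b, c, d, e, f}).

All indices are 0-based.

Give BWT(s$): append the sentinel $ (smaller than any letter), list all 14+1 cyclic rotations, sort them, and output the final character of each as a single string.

cbceadeecaf$dfc

rank  rotation         last
    0  $ecdcadecffebac  c
    1  ac$ecdcadecffeb  b
    2  adecffebac$ecdc  c
    3  bac$ecdcadecffe  e
    4  c$ecdcadecffeba  a
    5  cadecffebac$ecd  d
    6  cdcadecffebac$e  e
    7  cffebac$ecdcade  e
    8  dcadecffebac$ec  c
    9  decffebac$ecdca  a
   10  ebac$ecdcadecff  f
   11  ecdcadecffebac$  $
   12  ecffebac$ecdcad  d
   13  febac$ecdcadecf  f
   14  ffebac$ecdcadec  c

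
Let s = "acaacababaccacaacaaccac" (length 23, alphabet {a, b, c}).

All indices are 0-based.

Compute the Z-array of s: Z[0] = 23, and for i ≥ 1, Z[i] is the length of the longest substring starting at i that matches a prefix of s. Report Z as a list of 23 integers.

Z[0]=23
i=1: i≥r, start 0; Z[1]=0
i=2: i≥r, start 0; Z[2]=1 extend→box=[2,3)
i=3: i≥r, start 0; Z[3]=3 extend→box=[3,6)
i=4: min(r-i=2, Z[1]=0)=0; Z[4]=0
i=5: min(r-i=1, Z[2]=1)=1; Z[5]=1
i=6: i≥r, start 0; Z[6]=0
i=7: i≥r, start 0; Z[7]=1 extend→box=[7,8)
i=8: i≥r, start 0; Z[8]=0
i=9: i≥r, start 0; Z[9]=2 extend→box=[9,11)
i=10: min(r-i=1, Z[1]=0)=0; Z[10]=0
i=11: i≥r, start 0; Z[11]=0
i=12: i≥r, start 0; Z[12]=6 extend→box=[12,18)
i=13: min(r-i=5, Z[1]=0)=0; Z[13]=0
i=14: min(r-i=4, Z[2]=1)=1; Z[14]=1
i=15: min(r-i=3, Z[3]=3)=3; Z[15]=5 extend→box=[15,20)
i=16: min(r-i=4, Z[1]=0)=0; Z[16]=0
i=17: min(r-i=3, Z[2]=1)=1; Z[17]=1
i=18: min(r-i=2, Z[3]=3)=2; Z[18]=2
i=19: min(r-i=1, Z[4]=0)=0; Z[19]=0
i=20: i≥r, start 0; Z[20]=0
i=21: i≥r, start 0; Z[21]=2 extend→box=[21,23)
i=22: min(r-i=1, Z[1]=0)=0; Z[22]=0

[23, 0, 1, 3, 0, 1, 0, 1, 0, 2, 0, 0, 6, 0, 1, 5, 0, 1, 2, 0, 0, 2, 0]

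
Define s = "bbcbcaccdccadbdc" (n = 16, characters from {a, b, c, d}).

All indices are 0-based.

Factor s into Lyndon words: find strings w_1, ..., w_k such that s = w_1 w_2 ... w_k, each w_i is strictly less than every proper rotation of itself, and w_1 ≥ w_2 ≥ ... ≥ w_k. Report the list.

emit factor 1: 'bbcbc' (i=0, period=5)
emit factor 2: 'accdccadbdc' (i=5, period=11)

["bbcbc", "accdccadbdc"]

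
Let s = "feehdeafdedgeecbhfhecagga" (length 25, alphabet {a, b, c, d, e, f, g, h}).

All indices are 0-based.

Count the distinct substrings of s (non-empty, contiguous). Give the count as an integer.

rank | idx | suffix
   0 |  24 | a
   1 |   6 | afdedgeecbhfhecagga
   2 |  21 | agga
   3 |  15 | bhfhecagga
   4 |  20 | cagga
   5 |  14 | cbhfhecagga
   6 |   4 | deafdedgeecbhfhecagga
   7 |   8 | dedgeecbhfhecagga
   8 |  10 | dgeecbhfhecagga
   9 |   5 | eafdedgeecbhfhecagga
  10 |  19 | ecagga
  11 |  13 | ecbhfhecagga
  12 |   9 | edgeecbhfhecagga
  13 |  12 | eecbhfhecagga
  14 |   1 | eehdeafdedgeecbhfhecagga
  15 |   2 | ehdeafdedgeecbhfhecagga
  16 |   7 | fdedgeecbhfhecagga
  17 |   0 | feehdeafdedgeecbhfhecagga
  18 |  17 | fhecagga
  19 |  23 | ga
  20 |  11 | geecbhfhecagga
  21 |  22 | gga
  22 |   3 | hdeafdedgeecbhfhecagga
  23 |  18 | hecagga
  24 |  16 | hfhecagga

SA = [24, 6, 21, 15, 20, 14, 4, 8, 10, 5, 19, 13, 9, 12, 1, 2, 7, 0, 17, 23, 11, 22, 3, 18, 16]
i: (SA[i-1],SA[i]) lcp shared
  1: (24,6) 1 'a'
  2: (6,21) 1 'a'
  3: (21,15) 0 ''
  4: (15,20) 0 ''
  5: (20,14) 1 'c'
  6: (14,4) 0 ''
  7: (4,8) 2 'de'
  8: (8,10) 1 'd'
  9: (10,5) 0 ''
  10: (5,19) 1 'e'
  11: (19,13) 2 'ec'
  12: (13,9) 1 'e'
  13: (9,12) 1 'e'
  14: (12,1) 2 'ee'
  15: (1,2) 1 'e'
  16: (2,7) 0 ''
  17: (7,0) 1 'f'
  18: (0,17) 1 'f'
  19: (17,23) 0 ''
  20: (23,11) 1 'g'
  21: (11,22) 1 'g'
  22: (22,3) 0 ''
  23: (3,18) 1 'h'
  24: (18,16) 1 'h'

n(n+1)/2 = 25·26/2 = 325
Σ LCP = 0 + 1 + 1 + 0 + 0 + 1 + 0 + 2 + 1 + 0 + 1 + 2 + 1 + 1 + 2 + 1 + 0 + 1 + 1 + 0 + 1 + 1 + 0 + 1 + 1 = 20
distinct = 325 − 20 = 305

305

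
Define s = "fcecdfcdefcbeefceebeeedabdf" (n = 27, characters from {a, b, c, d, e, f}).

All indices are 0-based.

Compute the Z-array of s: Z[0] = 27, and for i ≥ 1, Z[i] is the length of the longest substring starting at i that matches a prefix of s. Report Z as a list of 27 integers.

Z[0]=27
i=1: i≥r, start 0; Z[1]=0
i=2: i≥r, start 0; Z[2]=0
i=3: i≥r, start 0; Z[3]=0
i=4: i≥r, start 0; Z[4]=0
i=5: i≥r, start 0; Z[5]=2 scan→box=[5,7)
i=6: min(r-i=1, Z[1]=0)=0; Z[6]=0
i=7: i≥r, start 0; Z[7]=0
i=8: i≥r, start 0; Z[8]=0
i=9: i≥r, start 0; Z[9]=2 scan→box=[9,11)
i=10: min(r-i=1, Z[1]=0)=0; Z[10]=0
i=11: i≥r, start 0; Z[11]=0
i=12: i≥r, start 0; Z[12]=0
i=13: i≥r, start 0; Z[13]=0
i=14: i≥r, start 0; Z[14]=3 scan→box=[14,17)
i=15: min(r-i=2, Z[1]=0)=0; Z[15]=0
i=16: min(r-i=1, Z[2]=0)=0; Z[16]=0
i=17: i≥r, start 0; Z[17]=0
i=18: i≥r, start 0; Z[18]=0
i=19: i≥r, start 0; Z[19]=0
i=20: i≥r, start 0; Z[20]=0
i=21: i≥r, start 0; Z[21]=0
i=22: i≥r, start 0; Z[22]=0
i=23: i≥r, start 0; Z[23]=0
i=24: i≥r, start 0; Z[24]=0
i=25: i≥r, start 0; Z[25]=0
i=26: i≥r, start 0; Z[26]=1 scan→box=[26,27)

[27, 0, 0, 0, 0, 2, 0, 0, 0, 2, 0, 0, 0, 0, 3, 0, 0, 0, 0, 0, 0, 0, 0, 0, 0, 0, 1]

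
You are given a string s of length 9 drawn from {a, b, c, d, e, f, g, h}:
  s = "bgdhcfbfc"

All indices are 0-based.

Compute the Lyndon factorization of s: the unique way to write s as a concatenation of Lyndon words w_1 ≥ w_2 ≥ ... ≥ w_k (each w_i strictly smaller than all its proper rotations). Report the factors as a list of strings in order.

["bgdhcf", "bfc"]

emit factor 1: 'bgdhcf' (i=0, period=6)
emit factor 2: 'bfc' (i=6, period=3)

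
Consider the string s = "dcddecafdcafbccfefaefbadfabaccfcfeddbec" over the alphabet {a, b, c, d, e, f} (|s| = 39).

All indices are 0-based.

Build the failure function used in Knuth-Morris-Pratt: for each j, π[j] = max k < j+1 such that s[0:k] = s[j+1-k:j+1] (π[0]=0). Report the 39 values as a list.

[0, 0, 1, 1, 0, 0, 0, 0, 1, 2, 0, 0, 0, 0, 0, 0, 0, 0, 0, 0, 0, 0, 0, 1, 0, 0, 0, 0, 0, 0, 0, 0, 0, 0, 1, 1, 0, 0, 0]

π[0] = 0
j=1 s[j]='c': π[1]=0 (border '')
j=2 s[j]='d': π[2]=1 (border 'd')
j=3 s[j]='d': k: 1→0; π[3]=1 (border 'd')
j=4 s[j]='e': k: 1→0; π[4]=0 (border '')
j=5 s[j]='c': π[5]=0 (border '')
j=6 s[j]='a': π[6]=0 (border '')
j=7 s[j]='f': π[7]=0 (border '')
j=8 s[j]='d': π[8]=1 (border 'd')
j=9 s[j]='c': π[9]=2 (border 'dc')
j=10 s[j]='a': k: 2→0; π[10]=0 (border '')
j=11 s[j]='f': π[11]=0 (border '')
j=12 s[j]='b': π[12]=0 (border '')
j=13 s[j]='c': π[13]=0 (border '')
j=14 s[j]='c': π[14]=0 (border '')
j=15 s[j]='f': π[15]=0 (border '')
j=16 s[j]='e': π[16]=0 (border '')
j=17 s[j]='f': π[17]=0 (border '')
j=18 s[j]='a': π[18]=0 (border '')
j=19 s[j]='e': π[19]=0 (border '')
j=20 s[j]='f': π[20]=0 (border '')
j=21 s[j]='b': π[21]=0 (border '')
j=22 s[j]='a': π[22]=0 (border '')
j=23 s[j]='d': π[23]=1 (border 'd')
j=24 s[j]='f': k: 1→0; π[24]=0 (border '')
j=25 s[j]='a': π[25]=0 (border '')
j=26 s[j]='b': π[26]=0 (border '')
j=27 s[j]='a': π[27]=0 (border '')
j=28 s[j]='c': π[28]=0 (border '')
j=29 s[j]='c': π[29]=0 (border '')
j=30 s[j]='f': π[30]=0 (border '')
j=31 s[j]='c': π[31]=0 (border '')
j=32 s[j]='f': π[32]=0 (border '')
j=33 s[j]='e': π[33]=0 (border '')
j=34 s[j]='d': π[34]=1 (border 'd')
j=35 s[j]='d': k: 1→0; π[35]=1 (border 'd')
j=36 s[j]='b': k: 1→0; π[36]=0 (border '')
j=37 s[j]='e': π[37]=0 (border '')
j=38 s[j]='c': π[38]=0 (border '')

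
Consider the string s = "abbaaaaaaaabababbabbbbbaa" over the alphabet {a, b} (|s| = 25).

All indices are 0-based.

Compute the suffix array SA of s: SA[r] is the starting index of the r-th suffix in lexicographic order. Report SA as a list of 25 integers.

[24, 23, 3, 4, 5, 6, 7, 8, 9, 10, 12, 0, 14, 17, 22, 2, 11, 13, 16, 21, 1, 15, 20, 19, 18]

sorted suffixes:
  #0 SA[0]=24  'a'
  #1 SA[1]=23  'aa'
  #2 SA[2]=3  'aaaaaaaabababbabbbbbaa'
  #3 SA[3]=4  'aaaaaaabababbabbbbbaa'
  #4 SA[4]=5  'aaaaaabababbabbbbbaa'
  #5 SA[5]=6  'aaaaabababbabbbbbaa'
  #6 SA[6]=7  'aaaabababbabbbbbaa'
  #7 SA[7]=8  'aaabababbabbbbbaa'
  #8 SA[8]=9  'aabababbabbbbbaa'
  #9 SA[9]=10  'abababbabbbbbaa'
  #10 SA[10]=12  'ababbabbbbbaa'
  #11 SA[11]=0  'abbaaaaaaaabababbabbbbbaa'
  #12 SA[12]=14  'abbabbbbbaa'
  #13 SA[13]=17  'abbbbbaa'
  #14 SA[14]=22  'baa'
  #15 SA[15]=2  'baaaaaaaabababbabbbbbaa'
  #16 SA[16]=11  'bababbabbbbbaa'
  #17 SA[17]=13  'babbabbbbbaa'
  #18 SA[18]=16  'babbbbbaa'
  #19 SA[19]=21  'bbaa'
  #20 SA[20]=1  'bbaaaaaaaabababbabbbbbaa'
  #21 SA[21]=15  'bbabbbbbaa'
  #22 SA[22]=20  'bbbaa'
  #23 SA[23]=19  'bbbbaa'
  #24 SA[24]=18  'bbbbbaa'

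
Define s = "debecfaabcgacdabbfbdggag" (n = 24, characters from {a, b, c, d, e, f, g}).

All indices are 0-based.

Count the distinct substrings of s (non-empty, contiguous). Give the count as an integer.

sorted suffixes:
  #0 SA[0]=6  'aabcgacdabbfbdggag'
  #1 SA[1]=14  'abbfbdggag'
  #2 SA[2]=7  'abcgacdabbfbdggag'
  #3 SA[3]=11  'acdabbfbdggag'
  #4 SA[4]=22  'ag'
  #5 SA[5]=15  'bbfbdggag'
  #6 SA[6]=8  'bcgacdabbfbdggag'
  #7 SA[7]=18  'bdggag'
  #8 SA[8]=2  'becfaabcgacdabbfbdggag'
  #9 SA[9]=16  'bfbdggag'
  #10 SA[10]=12  'cdabbfbdggag'
  #11 SA[11]=4  'cfaabcgacdabbfbdggag'
  #12 SA[12]=9  'cgacdabbfbdggag'
  #13 SA[13]=13  'dabbfbdggag'
  #14 SA[14]=0  'debecfaabcgacdabbfbdggag'
  #15 SA[15]=19  'dggag'
  #16 SA[16]=1  'ebecfaabcgacdabbfbdggag'
  #17 SA[17]=3  'ecfaabcgacdabbfbdggag'
  #18 SA[18]=5  'faabcgacdabbfbdggag'
  #19 SA[19]=17  'fbdggag'
  #20 SA[20]=23  'g'
  #21 SA[21]=10  'gacdabbfbdggag'
  #22 SA[22]=21  'gag'
  #23 SA[23]=20  'ggag'

SA = [6, 14, 7, 11, 22, 15, 8, 18, 2, 16, 12, 4, 9, 13, 0, 19, 1, 3, 5, 17, 23, 10, 21, 20]
i: (SA[i-1],SA[i]) lcp shared
  1: (6,14) 1 'a'
  2: (14,7) 2 'ab'
  3: (7,11) 1 'a'
  4: (11,22) 1 'a'
  5: (22,15) 0 ''
  6: (15,8) 1 'b'
  7: (8,18) 1 'b'
  8: (18,2) 1 'b'
  9: (2,16) 1 'b'
  10: (16,12) 0 ''
  11: (12,4) 1 'c'
  12: (4,9) 1 'c'
  13: (9,13) 0 ''
  14: (13,0) 1 'd'
  15: (0,19) 1 'd'
  16: (19,1) 0 ''
  17: (1,3) 1 'e'
  18: (3,5) 0 ''
  19: (5,17) 1 'f'
  20: (17,23) 0 ''
  21: (23,10) 1 'g'
  22: (10,21) 2 'ga'
  23: (21,20) 1 'g'

n(n+1)/2 = 24·25/2 = 300
Σ LCP = 0 + 1 + 2 + 1 + 1 + 0 + 1 + 1 + 1 + 1 + 0 + 1 + 1 + 0 + 1 + 1 + 0 + 1 + 0 + 1 + 0 + 1 + 2 + 1 = 19
distinct = 300 − 19 = 281

281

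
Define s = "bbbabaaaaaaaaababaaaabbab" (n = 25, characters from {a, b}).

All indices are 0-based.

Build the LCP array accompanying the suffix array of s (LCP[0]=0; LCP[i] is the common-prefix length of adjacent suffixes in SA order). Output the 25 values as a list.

[0, 8, 7, 6, 5, 4, 5, 3, 4, 2, 3, 1, 2, 6, 3, 2, 0, 1, 5, 2, 3, 7, 1, 4, 2]

rank→(start, suffix):
  0 → (5, 'aaaaaaaaababaaaabbab')
  1 → (6, 'aaaaaaaababaaaabbab')
  2 → (7, 'aaaaaaababaaaabbab')
  3 → (8, 'aaaaaababaaaabbab')
  4 → (9, 'aaaaababaaaabbab')
  5 → (10, 'aaaababaaaabbab')
  6 → (17, 'aaaabbab')
  7 → (11, 'aaababaaaabbab')
  8 → (18, 'aaabbab')
  9 → (12, 'aababaaaabbab')
  10 → (19, 'aabbab')
  11 → (23, 'ab')
  12 → (3, 'abaaaaaaaaababaaaabbab')
  13 → (15, 'abaaaabbab')
  14 → (13, 'ababaaaabbab')
  15 → (20, 'abbab')
  16 → (24, 'b')
  17 → (4, 'baaaaaaaaababaaaabbab')
  18 → (16, 'baaaabbab')
  19 → (22, 'bab')
  20 → (2, 'babaaaaaaaaababaaaabbab')
  21 → (14, 'babaaaabbab')
  22 → (21, 'bbab')
  23 → (1, 'bbabaaaaaaaaababaaaabbab')
  24 → (0, 'bbbabaaaaaaaaababaaaabbab')

SA = [5, 6, 7, 8, 9, 10, 17, 11, 18, 12, 19, 23, 3, 15, 13, 20, 24, 4, 16, 22, 2, 14, 21, 1, 0]
rank  pair      lcp
   1  s[5:],s[6:]  8  'aaaaaaaa'
   2  s[6:],s[7:]  7  'aaaaaaa'
   3  s[7:],s[8:]  6  'aaaaaa'
   4  s[8:],s[9:]  5  'aaaaa'
   5  s[9:],s[10:]  4  'aaaa'
   6  s[10:],s[17:]  5  'aaaab'
   7  s[17:],s[11:]  3  'aaa'
   8  s[11:],s[18:]  4  'aaab'
   9  s[18:],s[12:]  2  'aa'
  10  s[12:],s[19:]  3  'aab'
  11  s[19:],s[23:]  1  'a'
  12  s[23:],s[3:]  2  'ab'
  13  s[3:],s[15:]  6  'abaaaa'
  14  s[15:],s[13:]  3  'aba'
  15  s[13:],s[20:]  2  'ab'
  16  s[20:],s[24:]  0  ''
  17  s[24:],s[4:]  1  'b'
  18  s[4:],s[16:]  5  'baaaa'
  19  s[16:],s[22:]  2  'ba'
  20  s[22:],s[2:]  3  'bab'
  21  s[2:],s[14:]  7  'babaaaa'
  22  s[14:],s[21:]  1  'b'
  23  s[21:],s[1:]  4  'bbab'
  24  s[1:],s[0:]  2  'bb'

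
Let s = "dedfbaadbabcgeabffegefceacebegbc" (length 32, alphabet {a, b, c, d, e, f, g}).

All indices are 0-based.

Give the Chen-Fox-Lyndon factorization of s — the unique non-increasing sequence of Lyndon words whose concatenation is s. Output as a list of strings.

emit factor 1: 'dedf' (i=0, period=4)
emit factor 2: 'b' (i=4, period=1)
emit factor 3: 'aadbabcgeabffegefceacebegbc' (i=5, period=27)

["dedf", "b", "aadbabcgeabffegefceacebegbc"]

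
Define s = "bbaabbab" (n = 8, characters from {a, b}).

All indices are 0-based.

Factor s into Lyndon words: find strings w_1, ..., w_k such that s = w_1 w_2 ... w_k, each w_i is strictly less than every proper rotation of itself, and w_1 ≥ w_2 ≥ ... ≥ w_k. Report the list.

["b", "b", "aabbab"]

emit factor 1: 'b' (i=0, period=1)
emit factor 2: 'b' (i=1, period=1)
emit factor 3: 'aabbab' (i=2, period=6)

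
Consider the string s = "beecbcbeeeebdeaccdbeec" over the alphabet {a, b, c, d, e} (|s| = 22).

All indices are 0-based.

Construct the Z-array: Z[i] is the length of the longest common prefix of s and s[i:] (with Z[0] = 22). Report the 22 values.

Z[0]=22
i=1: outside box; Z[1]=0
i=2: outside box; Z[2]=0
i=3: outside box; Z[3]=0
i=4: outside box; Z[4]=1 grow→box=[4,5)
i=5: outside box; Z[5]=0
i=6: outside box; Z[6]=3 grow→box=[6,9)
i=7: min(r-i=2, Z[1]=0)=0; Z[7]=0
i=8: min(r-i=1, Z[2]=0)=0; Z[8]=0
i=9: outside box; Z[9]=0
i=10: outside box; Z[10]=0
i=11: outside box; Z[11]=1 grow→box=[11,12)
i=12: outside box; Z[12]=0
i=13: outside box; Z[13]=0
i=14: outside box; Z[14]=0
i=15: outside box; Z[15]=0
i=16: outside box; Z[16]=0
i=17: outside box; Z[17]=0
i=18: outside box; Z[18]=4 grow→box=[18,22)
i=19: min(r-i=3, Z[1]=0)=0; Z[19]=0
i=20: min(r-i=2, Z[2]=0)=0; Z[20]=0
i=21: min(r-i=1, Z[3]=0)=0; Z[21]=0

[22, 0, 0, 0, 1, 0, 3, 0, 0, 0, 0, 1, 0, 0, 0, 0, 0, 0, 4, 0, 0, 0]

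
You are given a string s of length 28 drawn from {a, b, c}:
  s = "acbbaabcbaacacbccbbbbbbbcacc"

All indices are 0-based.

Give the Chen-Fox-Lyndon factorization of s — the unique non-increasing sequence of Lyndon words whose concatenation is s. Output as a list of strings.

emit factor 1: 'acbb' (i=0, period=4)
emit factor 2: 'aabcbaacacbccbbbbbbbcacc' (i=4, period=24)

["acbb", "aabcbaacacbccbbbbbbbcacc"]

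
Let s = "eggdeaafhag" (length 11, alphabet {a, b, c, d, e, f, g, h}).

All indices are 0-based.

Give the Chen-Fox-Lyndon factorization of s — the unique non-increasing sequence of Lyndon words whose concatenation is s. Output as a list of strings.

["egg", "de", "aafhag"]

emit factor 1: 'egg' (i=0, period=3)
emit factor 2: 'de' (i=3, period=2)
emit factor 3: 'aafhag' (i=5, period=6)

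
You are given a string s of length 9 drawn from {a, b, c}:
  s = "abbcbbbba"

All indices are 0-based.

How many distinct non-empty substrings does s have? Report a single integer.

rank→(start, suffix):
  0 → (8, 'a')
  1 → (0, 'abbcbbbba')
  2 → (7, 'ba')
  3 → (6, 'bba')
  4 → (5, 'bbba')
  5 → (4, 'bbbba')
  6 → (1, 'bbcbbbba')
  7 → (2, 'bcbbbba')
  8 → (3, 'cbbbba')

SA = [8, 0, 7, 6, 5, 4, 1, 2, 3]
rank  pair      lcp
   1  s[8:],s[0:]  1  'a'
   2  s[0:],s[7:]  0  ''
   3  s[7:],s[6:]  1  'b'
   4  s[6:],s[5:]  2  'bb'
   5  s[5:],s[4:]  3  'bbb'
   6  s[4:],s[1:]  2  'bb'
   7  s[1:],s[2:]  1  'b'
   8  s[2:],s[3:]  0  ''

n(n+1)/2 = 9·10/2 = 45
Σ LCP = 0 + 1 + 0 + 1 + 2 + 3 + 2 + 1 + 0 = 10
distinct = 45 − 10 = 35

35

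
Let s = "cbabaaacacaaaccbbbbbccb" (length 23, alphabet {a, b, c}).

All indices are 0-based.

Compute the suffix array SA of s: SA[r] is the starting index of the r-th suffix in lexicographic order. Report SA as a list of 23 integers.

rank→(start, suffix):
  0 → (4, 'aaacacaaaccbbbbbccb')
  1 → (10, 'aaaccbbbbbccb')
  2 → (5, 'aacacaaaccbbbbbccb')
  3 → (11, 'aaccbbbbbccb')
  4 → (2, 'abaaacacaaaccbbbbbccb')
  5 → (8, 'acaaaccbbbbbccb')
  6 → (6, 'acacaaaccbbbbbccb')
  7 → (12, 'accbbbbbccb')
  8 → (22, 'b')
  9 → (3, 'baaacacaaaccbbbbbccb')
  10 → (1, 'babaaacacaaaccbbbbbccb')
  11 → (15, 'bbbbbccb')
  12 → (16, 'bbbbccb')
  13 → (17, 'bbbccb')
  14 → (18, 'bbccb')
  15 → (19, 'bccb')
  16 → (9, 'caaaccbbbbbccb')
  17 → (7, 'cacaaaccbbbbbccb')
  18 → (21, 'cb')
  19 → (0, 'cbabaaacacaaaccbbbbbccb')
  20 → (14, 'cbbbbbccb')
  21 → (20, 'ccb')
  22 → (13, 'ccbbbbbccb')

[4, 10, 5, 11, 2, 8, 6, 12, 22, 3, 1, 15, 16, 17, 18, 19, 9, 7, 21, 0, 14, 20, 13]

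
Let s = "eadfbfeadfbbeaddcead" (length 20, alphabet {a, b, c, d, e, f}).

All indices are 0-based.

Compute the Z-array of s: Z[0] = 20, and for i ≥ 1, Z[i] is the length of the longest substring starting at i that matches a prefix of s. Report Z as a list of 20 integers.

Z[0]=20
i=1: outside box; Z[1]=0
i=2: outside box; Z[2]=0
i=3: outside box; Z[3]=0
i=4: outside box; Z[4]=0
i=5: outside box; Z[5]=0
i=6: outside box; Z[6]=5 extend→box=[6,11)
i=7: min(r-i=4, Z[1]=0)=0; Z[7]=0
i=8: min(r-i=3, Z[2]=0)=0; Z[8]=0
i=9: min(r-i=2, Z[3]=0)=0; Z[9]=0
i=10: min(r-i=1, Z[4]=0)=0; Z[10]=0
i=11: outside box; Z[11]=0
i=12: outside box; Z[12]=3 extend→box=[12,15)
i=13: min(r-i=2, Z[1]=0)=0; Z[13]=0
i=14: min(r-i=1, Z[2]=0)=0; Z[14]=0
i=15: outside box; Z[15]=0
i=16: outside box; Z[16]=0
i=17: outside box; Z[17]=3 extend→box=[17,20)
i=18: min(r-i=2, Z[1]=0)=0; Z[18]=0
i=19: min(r-i=1, Z[2]=0)=0; Z[19]=0

[20, 0, 0, 0, 0, 0, 5, 0, 0, 0, 0, 0, 3, 0, 0, 0, 0, 3, 0, 0]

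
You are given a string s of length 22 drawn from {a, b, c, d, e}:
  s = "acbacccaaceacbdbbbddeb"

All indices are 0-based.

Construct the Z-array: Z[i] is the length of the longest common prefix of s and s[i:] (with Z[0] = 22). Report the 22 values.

[22, 0, 0, 2, 0, 0, 0, 1, 2, 0, 0, 3, 0, 0, 0, 0, 0, 0, 0, 0, 0, 0]

Z[0]=22
i=1: fresh scan; Z[1]=0
i=2: fresh scan; Z[2]=0
i=3: fresh scan; Z[3]=2 grow→box=[3,5)
i=4: min(r-i=1, Z[1]=0)=0; Z[4]=0
i=5: fresh scan; Z[5]=0
i=6: fresh scan; Z[6]=0
i=7: fresh scan; Z[7]=1 grow→box=[7,8)
i=8: fresh scan; Z[8]=2 grow→box=[8,10)
i=9: min(r-i=1, Z[1]=0)=0; Z[9]=0
i=10: fresh scan; Z[10]=0
i=11: fresh scan; Z[11]=3 grow→box=[11,14)
i=12: min(r-i=2, Z[1]=0)=0; Z[12]=0
i=13: min(r-i=1, Z[2]=0)=0; Z[13]=0
i=14: fresh scan; Z[14]=0
i=15: fresh scan; Z[15]=0
i=16: fresh scan; Z[16]=0
i=17: fresh scan; Z[17]=0
i=18: fresh scan; Z[18]=0
i=19: fresh scan; Z[19]=0
i=20: fresh scan; Z[20]=0
i=21: fresh scan; Z[21]=0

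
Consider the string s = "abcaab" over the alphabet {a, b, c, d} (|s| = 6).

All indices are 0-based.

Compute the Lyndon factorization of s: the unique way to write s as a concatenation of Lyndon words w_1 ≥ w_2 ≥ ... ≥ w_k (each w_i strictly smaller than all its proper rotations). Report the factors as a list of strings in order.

["abc", "aab"]

emit factor 1: 'abc' (i=0, period=3)
emit factor 2: 'aab' (i=3, period=3)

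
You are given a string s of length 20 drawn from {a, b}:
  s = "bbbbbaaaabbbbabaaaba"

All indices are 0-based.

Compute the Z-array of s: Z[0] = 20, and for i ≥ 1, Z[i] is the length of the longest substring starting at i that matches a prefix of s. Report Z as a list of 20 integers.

[20, 4, 3, 2, 1, 0, 0, 0, 0, 4, 3, 2, 1, 0, 1, 0, 0, 0, 1, 0]

Z[0]=20
i=1: fresh scan; Z[1]=4 extend→box=[1,5)
i=2: min(r-i=3, Z[1]=4)=3; Z[2]=3
i=3: min(r-i=2, Z[2]=3)=2; Z[3]=2
i=4: min(r-i=1, Z[3]=2)=1; Z[4]=1
i=5: fresh scan; Z[5]=0
i=6: fresh scan; Z[6]=0
i=7: fresh scan; Z[7]=0
i=8: fresh scan; Z[8]=0
i=9: fresh scan; Z[9]=4 extend→box=[9,13)
i=10: min(r-i=3, Z[1]=4)=3; Z[10]=3
i=11: min(r-i=2, Z[2]=3)=2; Z[11]=2
i=12: min(r-i=1, Z[3]=2)=1; Z[12]=1
i=13: fresh scan; Z[13]=0
i=14: fresh scan; Z[14]=1 extend→box=[14,15)
i=15: fresh scan; Z[15]=0
i=16: fresh scan; Z[16]=0
i=17: fresh scan; Z[17]=0
i=18: fresh scan; Z[18]=1 extend→box=[18,19)
i=19: fresh scan; Z[19]=0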